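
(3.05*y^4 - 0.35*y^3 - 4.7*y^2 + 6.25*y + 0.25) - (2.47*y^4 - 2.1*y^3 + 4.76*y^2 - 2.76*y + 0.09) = 0.58*y^4 + 1.75*y^3 - 9.46*y^2 + 9.01*y + 0.16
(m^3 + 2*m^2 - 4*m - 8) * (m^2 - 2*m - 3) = m^5 - 11*m^3 - 6*m^2 + 28*m + 24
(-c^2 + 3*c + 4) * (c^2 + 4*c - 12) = -c^4 - c^3 + 28*c^2 - 20*c - 48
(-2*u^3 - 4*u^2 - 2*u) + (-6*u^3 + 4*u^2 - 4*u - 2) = -8*u^3 - 6*u - 2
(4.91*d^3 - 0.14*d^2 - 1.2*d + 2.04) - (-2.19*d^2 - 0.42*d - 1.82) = 4.91*d^3 + 2.05*d^2 - 0.78*d + 3.86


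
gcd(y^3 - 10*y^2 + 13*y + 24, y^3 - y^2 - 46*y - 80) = y - 8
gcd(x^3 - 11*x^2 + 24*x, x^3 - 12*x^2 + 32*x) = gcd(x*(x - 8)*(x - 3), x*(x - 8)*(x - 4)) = x^2 - 8*x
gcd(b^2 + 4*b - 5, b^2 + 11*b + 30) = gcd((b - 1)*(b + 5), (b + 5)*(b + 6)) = b + 5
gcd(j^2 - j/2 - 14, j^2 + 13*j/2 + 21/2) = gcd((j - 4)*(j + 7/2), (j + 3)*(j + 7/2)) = j + 7/2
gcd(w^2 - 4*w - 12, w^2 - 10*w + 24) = w - 6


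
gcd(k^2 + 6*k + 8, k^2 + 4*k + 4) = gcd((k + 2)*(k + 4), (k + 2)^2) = k + 2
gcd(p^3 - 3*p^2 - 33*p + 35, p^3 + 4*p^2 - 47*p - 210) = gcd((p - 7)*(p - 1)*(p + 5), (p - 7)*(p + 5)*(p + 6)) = p^2 - 2*p - 35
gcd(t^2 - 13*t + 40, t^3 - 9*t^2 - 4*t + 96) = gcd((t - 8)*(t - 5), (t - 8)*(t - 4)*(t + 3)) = t - 8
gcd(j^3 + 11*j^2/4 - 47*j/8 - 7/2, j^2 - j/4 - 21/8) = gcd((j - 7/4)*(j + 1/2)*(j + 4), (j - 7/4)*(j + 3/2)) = j - 7/4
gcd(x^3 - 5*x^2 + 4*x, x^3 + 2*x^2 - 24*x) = x^2 - 4*x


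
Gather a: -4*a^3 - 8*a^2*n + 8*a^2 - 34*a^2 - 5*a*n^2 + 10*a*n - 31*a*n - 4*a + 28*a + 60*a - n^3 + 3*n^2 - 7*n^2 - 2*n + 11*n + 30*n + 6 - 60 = -4*a^3 + a^2*(-8*n - 26) + a*(-5*n^2 - 21*n + 84) - n^3 - 4*n^2 + 39*n - 54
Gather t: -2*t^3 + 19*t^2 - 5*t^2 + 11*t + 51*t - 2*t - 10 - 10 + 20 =-2*t^3 + 14*t^2 + 60*t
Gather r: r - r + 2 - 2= 0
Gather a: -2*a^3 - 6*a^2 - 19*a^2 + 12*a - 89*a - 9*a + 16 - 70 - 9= -2*a^3 - 25*a^2 - 86*a - 63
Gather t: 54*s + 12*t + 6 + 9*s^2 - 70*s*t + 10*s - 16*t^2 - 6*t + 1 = 9*s^2 + 64*s - 16*t^2 + t*(6 - 70*s) + 7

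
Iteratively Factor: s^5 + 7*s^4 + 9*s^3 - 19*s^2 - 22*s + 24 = (s - 1)*(s^4 + 8*s^3 + 17*s^2 - 2*s - 24) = (s - 1)*(s + 3)*(s^3 + 5*s^2 + 2*s - 8) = (s - 1)*(s + 3)*(s + 4)*(s^2 + s - 2) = (s - 1)*(s + 2)*(s + 3)*(s + 4)*(s - 1)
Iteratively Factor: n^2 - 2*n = (n - 2)*(n)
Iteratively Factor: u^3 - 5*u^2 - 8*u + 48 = (u - 4)*(u^2 - u - 12) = (u - 4)^2*(u + 3)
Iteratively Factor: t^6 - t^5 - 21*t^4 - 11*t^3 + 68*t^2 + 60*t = (t - 2)*(t^5 + t^4 - 19*t^3 - 49*t^2 - 30*t) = t*(t - 2)*(t^4 + t^3 - 19*t^2 - 49*t - 30) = t*(t - 2)*(t + 2)*(t^3 - t^2 - 17*t - 15) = t*(t - 2)*(t + 2)*(t + 3)*(t^2 - 4*t - 5) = t*(t - 5)*(t - 2)*(t + 2)*(t + 3)*(t + 1)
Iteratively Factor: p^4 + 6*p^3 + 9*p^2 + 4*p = (p + 1)*(p^3 + 5*p^2 + 4*p) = p*(p + 1)*(p^2 + 5*p + 4) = p*(p + 1)*(p + 4)*(p + 1)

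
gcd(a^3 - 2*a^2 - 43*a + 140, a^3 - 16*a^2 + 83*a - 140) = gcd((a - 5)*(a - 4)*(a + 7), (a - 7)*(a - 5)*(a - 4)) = a^2 - 9*a + 20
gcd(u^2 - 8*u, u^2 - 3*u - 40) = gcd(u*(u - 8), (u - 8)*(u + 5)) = u - 8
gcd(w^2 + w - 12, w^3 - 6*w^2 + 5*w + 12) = w - 3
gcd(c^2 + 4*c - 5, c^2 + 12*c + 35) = c + 5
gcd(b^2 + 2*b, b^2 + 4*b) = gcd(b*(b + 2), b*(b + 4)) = b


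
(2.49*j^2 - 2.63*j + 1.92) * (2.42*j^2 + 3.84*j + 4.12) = 6.0258*j^4 + 3.197*j^3 + 4.806*j^2 - 3.4628*j + 7.9104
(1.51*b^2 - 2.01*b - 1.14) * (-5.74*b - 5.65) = -8.6674*b^3 + 3.0059*b^2 + 17.9001*b + 6.441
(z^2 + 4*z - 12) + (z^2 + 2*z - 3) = 2*z^2 + 6*z - 15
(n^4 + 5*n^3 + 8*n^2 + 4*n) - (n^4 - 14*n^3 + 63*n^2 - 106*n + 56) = 19*n^3 - 55*n^2 + 110*n - 56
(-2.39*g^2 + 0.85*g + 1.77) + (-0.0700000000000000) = -2.39*g^2 + 0.85*g + 1.7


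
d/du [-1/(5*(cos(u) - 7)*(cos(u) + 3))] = 2*(2 - cos(u))*sin(u)/(5*(cos(u) - 7)^2*(cos(u) + 3)^2)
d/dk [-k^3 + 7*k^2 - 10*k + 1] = -3*k^2 + 14*k - 10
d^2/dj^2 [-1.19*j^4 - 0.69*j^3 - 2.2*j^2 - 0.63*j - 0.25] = -14.28*j^2 - 4.14*j - 4.4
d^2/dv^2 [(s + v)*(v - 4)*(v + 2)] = 2*s + 6*v - 4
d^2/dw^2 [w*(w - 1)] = 2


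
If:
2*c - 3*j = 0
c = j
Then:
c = 0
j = 0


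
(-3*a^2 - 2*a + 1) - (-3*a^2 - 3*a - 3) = a + 4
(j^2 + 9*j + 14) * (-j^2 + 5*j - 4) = -j^4 - 4*j^3 + 27*j^2 + 34*j - 56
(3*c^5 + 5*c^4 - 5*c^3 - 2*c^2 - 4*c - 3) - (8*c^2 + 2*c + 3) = 3*c^5 + 5*c^4 - 5*c^3 - 10*c^2 - 6*c - 6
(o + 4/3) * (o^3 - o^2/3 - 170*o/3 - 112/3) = o^4 + o^3 - 514*o^2/9 - 1016*o/9 - 448/9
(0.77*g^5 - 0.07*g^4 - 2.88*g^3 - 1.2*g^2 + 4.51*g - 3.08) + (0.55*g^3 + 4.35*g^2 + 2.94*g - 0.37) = 0.77*g^5 - 0.07*g^4 - 2.33*g^3 + 3.15*g^2 + 7.45*g - 3.45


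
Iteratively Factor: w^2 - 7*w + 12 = (w - 4)*(w - 3)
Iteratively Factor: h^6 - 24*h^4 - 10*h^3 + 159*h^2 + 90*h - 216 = (h + 3)*(h^5 - 3*h^4 - 15*h^3 + 35*h^2 + 54*h - 72) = (h - 4)*(h + 3)*(h^4 + h^3 - 11*h^2 - 9*h + 18) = (h - 4)*(h + 2)*(h + 3)*(h^3 - h^2 - 9*h + 9) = (h - 4)*(h + 2)*(h + 3)^2*(h^2 - 4*h + 3) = (h - 4)*(h - 3)*(h + 2)*(h + 3)^2*(h - 1)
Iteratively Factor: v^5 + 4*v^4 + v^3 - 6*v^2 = (v)*(v^4 + 4*v^3 + v^2 - 6*v) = v^2*(v^3 + 4*v^2 + v - 6) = v^2*(v + 2)*(v^2 + 2*v - 3) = v^2*(v + 2)*(v + 3)*(v - 1)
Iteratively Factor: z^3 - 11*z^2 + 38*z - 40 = (z - 4)*(z^2 - 7*z + 10) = (z - 4)*(z - 2)*(z - 5)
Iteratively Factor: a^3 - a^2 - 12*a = (a + 3)*(a^2 - 4*a) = a*(a + 3)*(a - 4)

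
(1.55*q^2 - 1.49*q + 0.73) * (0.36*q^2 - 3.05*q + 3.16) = 0.558*q^4 - 5.2639*q^3 + 9.7053*q^2 - 6.9349*q + 2.3068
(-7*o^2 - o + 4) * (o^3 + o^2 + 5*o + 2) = -7*o^5 - 8*o^4 - 32*o^3 - 15*o^2 + 18*o + 8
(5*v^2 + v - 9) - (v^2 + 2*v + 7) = 4*v^2 - v - 16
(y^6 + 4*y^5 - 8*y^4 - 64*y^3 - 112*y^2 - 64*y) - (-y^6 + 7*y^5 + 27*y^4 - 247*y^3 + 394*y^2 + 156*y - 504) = 2*y^6 - 3*y^5 - 35*y^4 + 183*y^3 - 506*y^2 - 220*y + 504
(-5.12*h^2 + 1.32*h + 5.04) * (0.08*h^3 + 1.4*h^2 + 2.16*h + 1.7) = -0.4096*h^5 - 7.0624*h^4 - 8.808*h^3 + 1.2032*h^2 + 13.1304*h + 8.568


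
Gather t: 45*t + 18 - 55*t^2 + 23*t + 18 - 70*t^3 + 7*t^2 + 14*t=-70*t^3 - 48*t^2 + 82*t + 36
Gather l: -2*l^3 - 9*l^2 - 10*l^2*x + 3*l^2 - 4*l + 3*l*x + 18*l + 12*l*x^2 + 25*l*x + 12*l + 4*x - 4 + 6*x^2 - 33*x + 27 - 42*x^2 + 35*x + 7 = -2*l^3 + l^2*(-10*x - 6) + l*(12*x^2 + 28*x + 26) - 36*x^2 + 6*x + 30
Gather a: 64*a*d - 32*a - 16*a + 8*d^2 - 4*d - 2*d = a*(64*d - 48) + 8*d^2 - 6*d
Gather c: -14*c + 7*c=-7*c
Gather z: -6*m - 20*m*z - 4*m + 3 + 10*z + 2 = -10*m + z*(10 - 20*m) + 5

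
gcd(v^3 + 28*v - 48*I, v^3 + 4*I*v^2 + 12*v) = v^2 + 4*I*v + 12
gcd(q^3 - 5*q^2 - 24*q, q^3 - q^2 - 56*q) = q^2 - 8*q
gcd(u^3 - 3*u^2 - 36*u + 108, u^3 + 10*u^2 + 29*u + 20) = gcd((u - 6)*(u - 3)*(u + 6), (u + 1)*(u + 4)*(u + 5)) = 1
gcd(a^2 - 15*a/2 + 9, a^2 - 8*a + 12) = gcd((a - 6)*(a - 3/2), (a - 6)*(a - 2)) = a - 6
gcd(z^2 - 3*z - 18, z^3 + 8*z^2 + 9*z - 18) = z + 3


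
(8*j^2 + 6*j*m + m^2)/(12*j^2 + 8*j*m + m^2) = (4*j + m)/(6*j + m)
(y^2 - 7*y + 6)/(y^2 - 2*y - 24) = (y - 1)/(y + 4)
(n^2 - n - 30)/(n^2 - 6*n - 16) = (-n^2 + n + 30)/(-n^2 + 6*n + 16)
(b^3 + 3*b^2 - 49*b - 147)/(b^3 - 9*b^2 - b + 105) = (b + 7)/(b - 5)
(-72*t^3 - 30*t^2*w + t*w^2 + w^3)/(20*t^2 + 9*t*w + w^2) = (-18*t^2 - 3*t*w + w^2)/(5*t + w)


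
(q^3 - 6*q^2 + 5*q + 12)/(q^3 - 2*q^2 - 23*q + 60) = (q + 1)/(q + 5)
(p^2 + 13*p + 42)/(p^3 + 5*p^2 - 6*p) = (p + 7)/(p*(p - 1))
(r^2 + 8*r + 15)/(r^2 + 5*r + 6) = (r + 5)/(r + 2)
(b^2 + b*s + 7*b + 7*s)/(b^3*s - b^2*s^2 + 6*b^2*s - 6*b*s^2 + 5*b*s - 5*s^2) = (b^2 + b*s + 7*b + 7*s)/(s*(b^3 - b^2*s + 6*b^2 - 6*b*s + 5*b - 5*s))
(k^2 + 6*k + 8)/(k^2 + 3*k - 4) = (k + 2)/(k - 1)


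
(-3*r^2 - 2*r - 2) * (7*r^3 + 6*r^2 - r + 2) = -21*r^5 - 32*r^4 - 23*r^3 - 16*r^2 - 2*r - 4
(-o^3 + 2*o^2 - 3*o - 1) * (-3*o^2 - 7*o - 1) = 3*o^5 + o^4 - 4*o^3 + 22*o^2 + 10*o + 1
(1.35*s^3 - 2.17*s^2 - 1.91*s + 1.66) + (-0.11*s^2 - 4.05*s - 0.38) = 1.35*s^3 - 2.28*s^2 - 5.96*s + 1.28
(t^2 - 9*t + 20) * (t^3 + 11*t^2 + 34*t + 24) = t^5 + 2*t^4 - 45*t^3 - 62*t^2 + 464*t + 480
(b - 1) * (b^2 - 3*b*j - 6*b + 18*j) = b^3 - 3*b^2*j - 7*b^2 + 21*b*j + 6*b - 18*j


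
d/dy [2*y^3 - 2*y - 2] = 6*y^2 - 2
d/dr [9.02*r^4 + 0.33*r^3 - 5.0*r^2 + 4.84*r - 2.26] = 36.08*r^3 + 0.99*r^2 - 10.0*r + 4.84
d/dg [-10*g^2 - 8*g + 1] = -20*g - 8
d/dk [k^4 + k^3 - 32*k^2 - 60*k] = 4*k^3 + 3*k^2 - 64*k - 60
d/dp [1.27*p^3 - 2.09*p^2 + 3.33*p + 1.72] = 3.81*p^2 - 4.18*p + 3.33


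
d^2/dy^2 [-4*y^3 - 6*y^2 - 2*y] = -24*y - 12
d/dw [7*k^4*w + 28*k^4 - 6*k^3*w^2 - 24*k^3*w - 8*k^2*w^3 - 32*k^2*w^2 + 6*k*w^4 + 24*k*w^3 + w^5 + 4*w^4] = 7*k^4 - 12*k^3*w - 24*k^3 - 24*k^2*w^2 - 64*k^2*w + 24*k*w^3 + 72*k*w^2 + 5*w^4 + 16*w^3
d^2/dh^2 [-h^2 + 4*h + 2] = -2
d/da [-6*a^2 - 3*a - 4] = -12*a - 3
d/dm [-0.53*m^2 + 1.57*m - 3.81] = 1.57 - 1.06*m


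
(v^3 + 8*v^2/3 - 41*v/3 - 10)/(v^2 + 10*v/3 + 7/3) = (3*v^3 + 8*v^2 - 41*v - 30)/(3*v^2 + 10*v + 7)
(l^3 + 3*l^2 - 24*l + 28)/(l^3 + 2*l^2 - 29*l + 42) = (l - 2)/(l - 3)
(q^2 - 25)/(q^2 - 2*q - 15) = (q + 5)/(q + 3)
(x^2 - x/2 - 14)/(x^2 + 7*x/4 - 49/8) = 4*(x - 4)/(4*x - 7)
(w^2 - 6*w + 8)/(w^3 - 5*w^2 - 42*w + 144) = (w^2 - 6*w + 8)/(w^3 - 5*w^2 - 42*w + 144)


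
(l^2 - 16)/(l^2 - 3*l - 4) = (l + 4)/(l + 1)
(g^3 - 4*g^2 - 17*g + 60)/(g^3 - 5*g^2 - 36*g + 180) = (g^2 + g - 12)/(g^2 - 36)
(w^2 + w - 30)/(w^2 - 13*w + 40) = (w + 6)/(w - 8)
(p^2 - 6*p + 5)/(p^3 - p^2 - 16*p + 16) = (p - 5)/(p^2 - 16)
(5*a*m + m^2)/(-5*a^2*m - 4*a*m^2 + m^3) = (-5*a - m)/(5*a^2 + 4*a*m - m^2)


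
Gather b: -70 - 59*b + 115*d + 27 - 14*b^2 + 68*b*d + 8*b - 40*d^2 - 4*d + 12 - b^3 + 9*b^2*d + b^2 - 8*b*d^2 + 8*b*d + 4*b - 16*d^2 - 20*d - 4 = -b^3 + b^2*(9*d - 13) + b*(-8*d^2 + 76*d - 47) - 56*d^2 + 91*d - 35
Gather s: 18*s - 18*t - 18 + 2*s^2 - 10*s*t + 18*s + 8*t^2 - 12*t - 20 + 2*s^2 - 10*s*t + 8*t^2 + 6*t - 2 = 4*s^2 + s*(36 - 20*t) + 16*t^2 - 24*t - 40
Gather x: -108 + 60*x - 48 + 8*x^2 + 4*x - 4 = 8*x^2 + 64*x - 160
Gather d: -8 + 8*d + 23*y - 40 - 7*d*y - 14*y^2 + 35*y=d*(8 - 7*y) - 14*y^2 + 58*y - 48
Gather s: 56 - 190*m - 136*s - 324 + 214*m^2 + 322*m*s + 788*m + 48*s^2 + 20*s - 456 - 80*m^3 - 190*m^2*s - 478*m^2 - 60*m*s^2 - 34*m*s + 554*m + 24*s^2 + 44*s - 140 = -80*m^3 - 264*m^2 + 1152*m + s^2*(72 - 60*m) + s*(-190*m^2 + 288*m - 72) - 864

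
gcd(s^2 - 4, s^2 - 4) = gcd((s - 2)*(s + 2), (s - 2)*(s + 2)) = s^2 - 4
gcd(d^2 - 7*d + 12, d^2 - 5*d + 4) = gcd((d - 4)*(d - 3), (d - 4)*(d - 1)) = d - 4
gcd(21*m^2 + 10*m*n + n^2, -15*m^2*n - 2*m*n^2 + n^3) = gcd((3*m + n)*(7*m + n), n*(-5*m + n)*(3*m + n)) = 3*m + n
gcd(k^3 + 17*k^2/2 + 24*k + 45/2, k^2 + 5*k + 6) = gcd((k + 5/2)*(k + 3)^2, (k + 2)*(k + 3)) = k + 3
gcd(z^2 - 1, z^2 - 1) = z^2 - 1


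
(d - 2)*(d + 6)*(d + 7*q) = d^3 + 7*d^2*q + 4*d^2 + 28*d*q - 12*d - 84*q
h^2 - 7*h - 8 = (h - 8)*(h + 1)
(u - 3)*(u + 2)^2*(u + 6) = u^4 + 7*u^3 - 2*u^2 - 60*u - 72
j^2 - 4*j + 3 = (j - 3)*(j - 1)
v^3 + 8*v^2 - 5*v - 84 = (v - 3)*(v + 4)*(v + 7)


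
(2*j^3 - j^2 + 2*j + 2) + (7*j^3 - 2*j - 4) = 9*j^3 - j^2 - 2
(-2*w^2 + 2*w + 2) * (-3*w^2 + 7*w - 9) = 6*w^4 - 20*w^3 + 26*w^2 - 4*w - 18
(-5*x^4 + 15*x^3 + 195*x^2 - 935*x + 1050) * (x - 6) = -5*x^5 + 45*x^4 + 105*x^3 - 2105*x^2 + 6660*x - 6300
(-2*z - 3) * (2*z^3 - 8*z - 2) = -4*z^4 - 6*z^3 + 16*z^2 + 28*z + 6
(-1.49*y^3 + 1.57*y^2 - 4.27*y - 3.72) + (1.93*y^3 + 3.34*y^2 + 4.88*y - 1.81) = 0.44*y^3 + 4.91*y^2 + 0.61*y - 5.53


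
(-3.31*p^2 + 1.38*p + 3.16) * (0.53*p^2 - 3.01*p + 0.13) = -1.7543*p^4 + 10.6945*p^3 - 2.9093*p^2 - 9.3322*p + 0.4108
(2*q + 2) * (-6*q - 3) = -12*q^2 - 18*q - 6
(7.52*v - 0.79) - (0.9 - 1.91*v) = 9.43*v - 1.69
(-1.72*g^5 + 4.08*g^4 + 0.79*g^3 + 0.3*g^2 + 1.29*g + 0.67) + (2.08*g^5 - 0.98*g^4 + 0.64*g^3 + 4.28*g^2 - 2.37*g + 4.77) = 0.36*g^5 + 3.1*g^4 + 1.43*g^3 + 4.58*g^2 - 1.08*g + 5.44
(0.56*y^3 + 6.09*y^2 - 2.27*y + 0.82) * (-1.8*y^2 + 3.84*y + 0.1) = -1.008*y^5 - 8.8116*y^4 + 27.5276*y^3 - 9.5838*y^2 + 2.9218*y + 0.082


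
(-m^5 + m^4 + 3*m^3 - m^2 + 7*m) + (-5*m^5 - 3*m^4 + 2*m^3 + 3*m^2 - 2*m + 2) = -6*m^5 - 2*m^4 + 5*m^3 + 2*m^2 + 5*m + 2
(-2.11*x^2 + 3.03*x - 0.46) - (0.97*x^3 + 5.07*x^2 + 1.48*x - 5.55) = -0.97*x^3 - 7.18*x^2 + 1.55*x + 5.09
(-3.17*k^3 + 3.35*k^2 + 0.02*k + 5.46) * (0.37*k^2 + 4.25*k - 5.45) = -1.1729*k^5 - 12.233*k^4 + 31.5214*k^3 - 16.1523*k^2 + 23.096*k - 29.757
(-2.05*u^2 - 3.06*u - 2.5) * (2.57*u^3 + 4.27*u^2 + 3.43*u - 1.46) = -5.2685*u^5 - 16.6177*u^4 - 26.5227*u^3 - 18.1778*u^2 - 4.1074*u + 3.65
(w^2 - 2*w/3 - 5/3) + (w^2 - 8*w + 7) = 2*w^2 - 26*w/3 + 16/3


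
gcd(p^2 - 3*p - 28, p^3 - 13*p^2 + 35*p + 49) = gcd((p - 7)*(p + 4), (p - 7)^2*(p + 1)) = p - 7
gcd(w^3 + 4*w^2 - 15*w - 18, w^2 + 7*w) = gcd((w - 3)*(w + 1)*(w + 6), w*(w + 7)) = 1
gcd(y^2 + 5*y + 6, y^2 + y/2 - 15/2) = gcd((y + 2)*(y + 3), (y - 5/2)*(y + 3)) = y + 3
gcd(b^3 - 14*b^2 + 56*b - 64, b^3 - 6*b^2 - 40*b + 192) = b^2 - 12*b + 32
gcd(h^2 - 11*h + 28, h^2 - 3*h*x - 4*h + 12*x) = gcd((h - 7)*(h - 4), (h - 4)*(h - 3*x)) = h - 4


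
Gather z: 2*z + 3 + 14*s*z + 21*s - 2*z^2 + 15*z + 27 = 21*s - 2*z^2 + z*(14*s + 17) + 30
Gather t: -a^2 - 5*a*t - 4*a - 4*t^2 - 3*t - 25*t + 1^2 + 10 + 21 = -a^2 - 4*a - 4*t^2 + t*(-5*a - 28) + 32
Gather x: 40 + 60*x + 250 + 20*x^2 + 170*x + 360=20*x^2 + 230*x + 650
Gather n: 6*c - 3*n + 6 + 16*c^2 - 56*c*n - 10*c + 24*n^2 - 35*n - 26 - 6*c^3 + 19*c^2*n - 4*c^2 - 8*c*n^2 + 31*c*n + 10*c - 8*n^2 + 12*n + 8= -6*c^3 + 12*c^2 + 6*c + n^2*(16 - 8*c) + n*(19*c^2 - 25*c - 26) - 12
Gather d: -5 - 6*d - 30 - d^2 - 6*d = -d^2 - 12*d - 35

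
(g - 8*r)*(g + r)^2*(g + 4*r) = g^4 - 2*g^3*r - 39*g^2*r^2 - 68*g*r^3 - 32*r^4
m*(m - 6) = m^2 - 6*m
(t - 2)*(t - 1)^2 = t^3 - 4*t^2 + 5*t - 2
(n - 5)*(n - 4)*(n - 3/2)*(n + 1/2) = n^4 - 10*n^3 + 113*n^2/4 - 53*n/4 - 15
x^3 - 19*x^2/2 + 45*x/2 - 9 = (x - 6)*(x - 3)*(x - 1/2)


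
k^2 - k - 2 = (k - 2)*(k + 1)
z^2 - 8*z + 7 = (z - 7)*(z - 1)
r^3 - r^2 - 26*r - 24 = (r - 6)*(r + 1)*(r + 4)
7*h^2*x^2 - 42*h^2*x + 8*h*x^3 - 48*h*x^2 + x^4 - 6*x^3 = x*(h + x)*(7*h + x)*(x - 6)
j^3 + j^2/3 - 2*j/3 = j*(j - 2/3)*(j + 1)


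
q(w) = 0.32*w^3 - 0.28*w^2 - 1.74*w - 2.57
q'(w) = 0.96*w^2 - 0.56*w - 1.74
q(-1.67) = -1.94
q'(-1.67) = 1.87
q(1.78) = -4.75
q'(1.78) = 0.30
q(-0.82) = -1.51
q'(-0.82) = -0.64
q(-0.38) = -1.97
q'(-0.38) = -1.39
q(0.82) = -4.01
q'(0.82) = -1.55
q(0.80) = -3.98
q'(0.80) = -1.57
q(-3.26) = -10.96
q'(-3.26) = 10.29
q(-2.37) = -4.28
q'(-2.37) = 4.98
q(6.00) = 46.03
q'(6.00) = 29.46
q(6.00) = 46.03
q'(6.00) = 29.46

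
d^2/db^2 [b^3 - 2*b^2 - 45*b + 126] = 6*b - 4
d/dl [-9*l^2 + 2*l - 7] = 2 - 18*l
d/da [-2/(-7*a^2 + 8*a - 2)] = 4*(4 - 7*a)/(7*a^2 - 8*a + 2)^2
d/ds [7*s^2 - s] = 14*s - 1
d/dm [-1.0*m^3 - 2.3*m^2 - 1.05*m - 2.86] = -3.0*m^2 - 4.6*m - 1.05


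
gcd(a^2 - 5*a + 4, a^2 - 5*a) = 1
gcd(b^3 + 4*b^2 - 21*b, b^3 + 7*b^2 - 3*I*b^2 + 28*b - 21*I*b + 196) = b + 7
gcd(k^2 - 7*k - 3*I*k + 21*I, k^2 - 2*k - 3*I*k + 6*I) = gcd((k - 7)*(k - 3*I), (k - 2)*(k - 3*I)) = k - 3*I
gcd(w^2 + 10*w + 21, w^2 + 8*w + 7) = w + 7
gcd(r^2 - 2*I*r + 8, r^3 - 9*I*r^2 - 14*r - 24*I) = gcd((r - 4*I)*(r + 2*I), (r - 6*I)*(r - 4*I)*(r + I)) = r - 4*I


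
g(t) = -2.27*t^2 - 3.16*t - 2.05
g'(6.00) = -30.40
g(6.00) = -102.73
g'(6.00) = -30.40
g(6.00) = -102.73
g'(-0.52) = -0.80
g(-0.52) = -1.02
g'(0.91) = -7.29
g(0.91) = -6.81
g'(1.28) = -8.97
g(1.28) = -9.81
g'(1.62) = -10.51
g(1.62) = -13.13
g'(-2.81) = 9.60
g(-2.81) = -11.09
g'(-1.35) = 2.97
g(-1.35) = -1.92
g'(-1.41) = 3.24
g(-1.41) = -2.11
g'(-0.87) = 0.79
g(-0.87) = -1.02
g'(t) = -4.54*t - 3.16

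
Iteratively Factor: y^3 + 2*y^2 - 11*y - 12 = (y + 1)*(y^2 + y - 12) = (y + 1)*(y + 4)*(y - 3)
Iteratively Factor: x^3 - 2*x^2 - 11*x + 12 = (x + 3)*(x^2 - 5*x + 4) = (x - 4)*(x + 3)*(x - 1)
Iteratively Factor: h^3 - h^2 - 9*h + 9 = (h - 1)*(h^2 - 9) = (h - 3)*(h - 1)*(h + 3)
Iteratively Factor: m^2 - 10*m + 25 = (m - 5)*(m - 5)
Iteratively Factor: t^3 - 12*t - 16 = (t + 2)*(t^2 - 2*t - 8) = (t + 2)^2*(t - 4)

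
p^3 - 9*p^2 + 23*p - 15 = (p - 5)*(p - 3)*(p - 1)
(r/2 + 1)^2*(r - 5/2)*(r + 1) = r^4/4 + 5*r^3/8 - 9*r^2/8 - 4*r - 5/2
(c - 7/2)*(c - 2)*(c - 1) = c^3 - 13*c^2/2 + 25*c/2 - 7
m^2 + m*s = m*(m + s)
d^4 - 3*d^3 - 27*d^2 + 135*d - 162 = (d - 3)^3*(d + 6)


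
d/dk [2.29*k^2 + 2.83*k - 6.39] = 4.58*k + 2.83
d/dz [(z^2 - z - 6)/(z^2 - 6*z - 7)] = (-5*z^2 - 2*z - 29)/(z^4 - 12*z^3 + 22*z^2 + 84*z + 49)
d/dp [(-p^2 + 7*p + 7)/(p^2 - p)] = (-6*p^2 - 14*p + 7)/(p^2*(p^2 - 2*p + 1))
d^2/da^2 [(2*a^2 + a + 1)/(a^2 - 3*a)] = 2*(7*a^3 + 3*a^2 - 9*a + 9)/(a^3*(a^3 - 9*a^2 + 27*a - 27))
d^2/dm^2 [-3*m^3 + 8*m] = -18*m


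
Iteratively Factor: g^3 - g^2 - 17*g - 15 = (g - 5)*(g^2 + 4*g + 3) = (g - 5)*(g + 3)*(g + 1)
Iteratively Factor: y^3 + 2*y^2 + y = (y)*(y^2 + 2*y + 1) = y*(y + 1)*(y + 1)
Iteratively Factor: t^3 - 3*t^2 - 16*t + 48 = (t - 4)*(t^2 + t - 12) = (t - 4)*(t + 4)*(t - 3)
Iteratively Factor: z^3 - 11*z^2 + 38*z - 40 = (z - 5)*(z^2 - 6*z + 8) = (z - 5)*(z - 4)*(z - 2)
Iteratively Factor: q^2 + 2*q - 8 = (q + 4)*(q - 2)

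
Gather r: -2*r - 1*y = -2*r - y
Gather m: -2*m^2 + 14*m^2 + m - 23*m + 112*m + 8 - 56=12*m^2 + 90*m - 48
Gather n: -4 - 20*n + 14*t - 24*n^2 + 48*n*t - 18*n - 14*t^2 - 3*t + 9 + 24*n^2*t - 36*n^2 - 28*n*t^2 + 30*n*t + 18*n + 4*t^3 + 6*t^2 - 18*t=n^2*(24*t - 60) + n*(-28*t^2 + 78*t - 20) + 4*t^3 - 8*t^2 - 7*t + 5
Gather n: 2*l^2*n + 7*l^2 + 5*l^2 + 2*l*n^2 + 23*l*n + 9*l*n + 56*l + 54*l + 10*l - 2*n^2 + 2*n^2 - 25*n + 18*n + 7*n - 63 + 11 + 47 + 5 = 12*l^2 + 2*l*n^2 + 120*l + n*(2*l^2 + 32*l)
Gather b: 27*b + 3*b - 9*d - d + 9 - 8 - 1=30*b - 10*d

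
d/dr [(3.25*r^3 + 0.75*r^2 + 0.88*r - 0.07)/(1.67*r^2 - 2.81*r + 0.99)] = (5.4275*r^4 - 18.265*r^3 + 6.0754*r^2 + 1.7188*r + 0.6745)/(2.7889*r^4 - 9.3854*r^3 + 11.2027*r^2 - 5.5638*r + 0.9801)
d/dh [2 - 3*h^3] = -9*h^2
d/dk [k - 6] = 1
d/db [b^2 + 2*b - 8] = 2*b + 2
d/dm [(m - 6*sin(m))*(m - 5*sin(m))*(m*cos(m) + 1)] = -(m - 6*sin(m))*(m - 5*sin(m))*(m*sin(m) - cos(m)) - (m - 6*sin(m))*(m*cos(m) + 1)*(5*cos(m) - 1) - (m - 5*sin(m))*(m*cos(m) + 1)*(6*cos(m) - 1)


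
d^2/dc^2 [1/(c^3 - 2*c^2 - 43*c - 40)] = 2*((2 - 3*c)*(-c^3 + 2*c^2 + 43*c + 40) - (-3*c^2 + 4*c + 43)^2)/(-c^3 + 2*c^2 + 43*c + 40)^3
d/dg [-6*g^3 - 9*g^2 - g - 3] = -18*g^2 - 18*g - 1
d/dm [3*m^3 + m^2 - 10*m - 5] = 9*m^2 + 2*m - 10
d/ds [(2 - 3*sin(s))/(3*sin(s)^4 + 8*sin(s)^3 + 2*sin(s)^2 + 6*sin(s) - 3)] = (27*sin(s)^4 + 24*sin(s)^3 - 42*sin(s)^2 - 8*sin(s) - 3)*cos(s)/(3*sin(s)^4 + 8*sin(s)^3 + 2*sin(s)^2 + 6*sin(s) - 3)^2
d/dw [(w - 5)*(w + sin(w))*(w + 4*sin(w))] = (w - 5)*(w + sin(w))*(4*cos(w) + 1) + (w - 5)*(w + 4*sin(w))*(cos(w) + 1) + (w + sin(w))*(w + 4*sin(w))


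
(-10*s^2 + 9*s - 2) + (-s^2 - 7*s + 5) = -11*s^2 + 2*s + 3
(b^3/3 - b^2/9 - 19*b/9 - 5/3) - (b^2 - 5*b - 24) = b^3/3 - 10*b^2/9 + 26*b/9 + 67/3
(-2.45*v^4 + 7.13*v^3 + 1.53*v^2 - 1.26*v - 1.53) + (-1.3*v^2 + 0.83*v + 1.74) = -2.45*v^4 + 7.13*v^3 + 0.23*v^2 - 0.43*v + 0.21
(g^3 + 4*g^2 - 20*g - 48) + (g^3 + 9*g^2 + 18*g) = 2*g^3 + 13*g^2 - 2*g - 48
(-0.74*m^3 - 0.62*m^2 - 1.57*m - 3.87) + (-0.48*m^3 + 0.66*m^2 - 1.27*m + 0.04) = -1.22*m^3 + 0.04*m^2 - 2.84*m - 3.83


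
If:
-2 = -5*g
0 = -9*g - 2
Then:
No Solution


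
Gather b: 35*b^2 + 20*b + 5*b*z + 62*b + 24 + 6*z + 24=35*b^2 + b*(5*z + 82) + 6*z + 48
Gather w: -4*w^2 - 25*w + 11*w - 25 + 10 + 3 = -4*w^2 - 14*w - 12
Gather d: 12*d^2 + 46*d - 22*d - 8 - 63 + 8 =12*d^2 + 24*d - 63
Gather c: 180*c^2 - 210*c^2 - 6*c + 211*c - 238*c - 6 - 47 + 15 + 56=-30*c^2 - 33*c + 18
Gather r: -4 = -4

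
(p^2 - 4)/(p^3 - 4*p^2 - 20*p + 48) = (p + 2)/(p^2 - 2*p - 24)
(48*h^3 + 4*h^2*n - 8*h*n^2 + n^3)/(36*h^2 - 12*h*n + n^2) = (8*h^2 + 2*h*n - n^2)/(6*h - n)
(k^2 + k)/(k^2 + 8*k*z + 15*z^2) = k*(k + 1)/(k^2 + 8*k*z + 15*z^2)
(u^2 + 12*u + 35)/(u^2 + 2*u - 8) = (u^2 + 12*u + 35)/(u^2 + 2*u - 8)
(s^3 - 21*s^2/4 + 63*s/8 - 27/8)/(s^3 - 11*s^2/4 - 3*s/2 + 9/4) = (s - 3/2)/(s + 1)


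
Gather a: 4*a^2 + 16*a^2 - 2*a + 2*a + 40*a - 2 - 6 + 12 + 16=20*a^2 + 40*a + 20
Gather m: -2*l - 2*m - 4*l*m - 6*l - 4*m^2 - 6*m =-8*l - 4*m^2 + m*(-4*l - 8)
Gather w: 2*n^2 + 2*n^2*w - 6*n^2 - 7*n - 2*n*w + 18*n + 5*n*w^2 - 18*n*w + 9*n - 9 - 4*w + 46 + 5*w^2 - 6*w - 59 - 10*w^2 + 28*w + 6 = -4*n^2 + 20*n + w^2*(5*n - 5) + w*(2*n^2 - 20*n + 18) - 16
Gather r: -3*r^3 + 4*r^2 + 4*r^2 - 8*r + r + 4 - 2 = -3*r^3 + 8*r^2 - 7*r + 2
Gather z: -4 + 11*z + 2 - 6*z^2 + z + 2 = -6*z^2 + 12*z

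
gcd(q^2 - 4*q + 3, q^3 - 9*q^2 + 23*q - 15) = q^2 - 4*q + 3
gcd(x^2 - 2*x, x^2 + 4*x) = x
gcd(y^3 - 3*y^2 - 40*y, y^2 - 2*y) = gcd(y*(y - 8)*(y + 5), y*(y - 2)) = y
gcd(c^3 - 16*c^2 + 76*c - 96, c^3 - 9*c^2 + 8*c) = c - 8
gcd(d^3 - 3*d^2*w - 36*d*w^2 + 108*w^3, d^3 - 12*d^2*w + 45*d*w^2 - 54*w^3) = d^2 - 9*d*w + 18*w^2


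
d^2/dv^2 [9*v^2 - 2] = 18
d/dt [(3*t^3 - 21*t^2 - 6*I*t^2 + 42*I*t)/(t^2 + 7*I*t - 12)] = (3*t^4 + 42*I*t^3 + t^2*(-66 - 189*I) + t*(504 + 144*I) - 504*I)/(t^4 + 14*I*t^3 - 73*t^2 - 168*I*t + 144)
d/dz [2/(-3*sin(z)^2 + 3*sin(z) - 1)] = 6*(2*sin(z) - 1)*cos(z)/(3*sin(z)^2 - 3*sin(z) + 1)^2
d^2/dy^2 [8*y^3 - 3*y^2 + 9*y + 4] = 48*y - 6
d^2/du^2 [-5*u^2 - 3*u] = -10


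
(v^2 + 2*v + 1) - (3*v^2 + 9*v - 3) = -2*v^2 - 7*v + 4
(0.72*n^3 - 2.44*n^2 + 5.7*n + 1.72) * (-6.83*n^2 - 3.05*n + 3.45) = -4.9176*n^5 + 14.4692*n^4 - 29.005*n^3 - 37.5506*n^2 + 14.419*n + 5.934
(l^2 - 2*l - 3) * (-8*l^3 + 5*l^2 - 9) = -8*l^5 + 21*l^4 + 14*l^3 - 24*l^2 + 18*l + 27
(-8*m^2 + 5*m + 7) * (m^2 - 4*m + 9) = -8*m^4 + 37*m^3 - 85*m^2 + 17*m + 63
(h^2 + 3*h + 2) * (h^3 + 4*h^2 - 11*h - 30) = h^5 + 7*h^4 + 3*h^3 - 55*h^2 - 112*h - 60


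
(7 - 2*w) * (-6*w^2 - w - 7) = 12*w^3 - 40*w^2 + 7*w - 49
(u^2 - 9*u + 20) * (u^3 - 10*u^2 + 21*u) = u^5 - 19*u^4 + 131*u^3 - 389*u^2 + 420*u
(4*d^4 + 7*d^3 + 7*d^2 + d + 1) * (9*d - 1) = 36*d^5 + 59*d^4 + 56*d^3 + 2*d^2 + 8*d - 1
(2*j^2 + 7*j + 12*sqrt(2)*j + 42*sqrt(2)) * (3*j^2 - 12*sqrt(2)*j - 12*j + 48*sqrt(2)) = 6*j^4 - 3*j^3 + 12*sqrt(2)*j^3 - 372*j^2 - 6*sqrt(2)*j^2 - 168*sqrt(2)*j + 144*j + 4032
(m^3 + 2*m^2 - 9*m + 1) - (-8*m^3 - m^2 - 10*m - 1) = 9*m^3 + 3*m^2 + m + 2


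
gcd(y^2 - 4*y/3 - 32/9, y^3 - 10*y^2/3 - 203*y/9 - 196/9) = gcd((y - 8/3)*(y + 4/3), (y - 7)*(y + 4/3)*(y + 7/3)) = y + 4/3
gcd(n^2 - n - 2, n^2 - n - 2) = n^2 - n - 2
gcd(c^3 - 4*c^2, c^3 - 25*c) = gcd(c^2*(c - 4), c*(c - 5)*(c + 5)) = c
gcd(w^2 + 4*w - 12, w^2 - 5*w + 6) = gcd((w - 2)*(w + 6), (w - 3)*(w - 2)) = w - 2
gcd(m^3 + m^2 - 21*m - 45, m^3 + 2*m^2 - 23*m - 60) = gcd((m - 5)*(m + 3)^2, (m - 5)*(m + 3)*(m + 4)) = m^2 - 2*m - 15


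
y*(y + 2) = y^2 + 2*y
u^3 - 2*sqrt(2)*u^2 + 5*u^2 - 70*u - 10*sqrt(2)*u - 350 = (u + 5)*(u - 7*sqrt(2))*(u + 5*sqrt(2))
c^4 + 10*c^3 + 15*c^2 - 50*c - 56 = (c - 2)*(c + 1)*(c + 4)*(c + 7)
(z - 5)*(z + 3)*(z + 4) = z^3 + 2*z^2 - 23*z - 60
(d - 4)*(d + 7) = d^2 + 3*d - 28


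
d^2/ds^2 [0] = 0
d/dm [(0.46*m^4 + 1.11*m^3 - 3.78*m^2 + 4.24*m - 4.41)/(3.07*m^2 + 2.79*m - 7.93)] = (2.8244*m^5 + 7.2579*m^4 - 8.3974*m^3 - 49.9699*m^2 + 87.0282*m - 21.3193)/(9.4249*m^4 + 17.1306*m^3 - 40.9061*m^2 - 44.2494*m + 62.8849)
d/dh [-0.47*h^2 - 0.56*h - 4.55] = -0.94*h - 0.56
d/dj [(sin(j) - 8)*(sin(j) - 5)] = (2*sin(j) - 13)*cos(j)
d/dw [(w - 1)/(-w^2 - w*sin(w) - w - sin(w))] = (w^2*cos(w) + w^2 - 2*w - 2*sin(w) - cos(w) - 1)/((w + 1)^2*(w + sin(w))^2)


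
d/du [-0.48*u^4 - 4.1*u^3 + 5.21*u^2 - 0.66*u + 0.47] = -1.92*u^3 - 12.3*u^2 + 10.42*u - 0.66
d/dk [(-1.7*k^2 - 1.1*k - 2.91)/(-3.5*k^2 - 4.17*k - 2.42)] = (3.239*k^2 - 12.142*k - 9.4727)/(12.25*k^4 + 29.19*k^3 + 34.3289*k^2 + 20.1828*k + 5.8564)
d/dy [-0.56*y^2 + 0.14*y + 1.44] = 0.14 - 1.12*y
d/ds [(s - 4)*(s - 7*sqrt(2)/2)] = 2*s - 7*sqrt(2)/2 - 4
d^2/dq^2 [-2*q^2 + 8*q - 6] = -4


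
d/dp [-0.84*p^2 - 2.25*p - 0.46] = -1.68*p - 2.25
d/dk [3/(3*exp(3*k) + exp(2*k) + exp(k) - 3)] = (-27*exp(2*k) - 6*exp(k) - 3)*exp(k)/(3*exp(3*k) + exp(2*k) + exp(k) - 3)^2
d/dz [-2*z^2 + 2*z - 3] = 2 - 4*z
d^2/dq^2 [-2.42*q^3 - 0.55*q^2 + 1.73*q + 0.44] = -14.52*q - 1.1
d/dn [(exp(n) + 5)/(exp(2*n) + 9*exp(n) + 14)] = (-(exp(n) + 5)*(2*exp(n) + 9) + exp(2*n) + 9*exp(n) + 14)*exp(n)/(exp(2*n) + 9*exp(n) + 14)^2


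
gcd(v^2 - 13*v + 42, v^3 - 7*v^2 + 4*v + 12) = v - 6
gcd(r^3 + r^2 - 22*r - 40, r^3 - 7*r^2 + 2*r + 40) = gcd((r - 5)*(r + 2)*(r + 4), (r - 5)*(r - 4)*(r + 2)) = r^2 - 3*r - 10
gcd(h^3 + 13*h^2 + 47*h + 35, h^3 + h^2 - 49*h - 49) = h^2 + 8*h + 7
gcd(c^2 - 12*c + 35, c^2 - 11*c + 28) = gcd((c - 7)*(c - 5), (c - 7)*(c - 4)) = c - 7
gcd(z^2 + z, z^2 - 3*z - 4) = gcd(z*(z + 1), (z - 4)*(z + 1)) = z + 1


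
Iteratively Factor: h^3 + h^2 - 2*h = (h)*(h^2 + h - 2) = h*(h + 2)*(h - 1)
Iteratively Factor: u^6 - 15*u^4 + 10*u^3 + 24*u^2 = (u - 3)*(u^5 + 3*u^4 - 6*u^3 - 8*u^2) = (u - 3)*(u + 4)*(u^4 - u^3 - 2*u^2) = (u - 3)*(u - 2)*(u + 4)*(u^3 + u^2) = u*(u - 3)*(u - 2)*(u + 4)*(u^2 + u) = u^2*(u - 3)*(u - 2)*(u + 4)*(u + 1)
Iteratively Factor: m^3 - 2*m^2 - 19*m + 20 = (m - 1)*(m^2 - m - 20) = (m - 1)*(m + 4)*(m - 5)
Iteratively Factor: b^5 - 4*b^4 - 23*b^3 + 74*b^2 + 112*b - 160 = (b - 4)*(b^4 - 23*b^2 - 18*b + 40) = (b - 4)*(b - 1)*(b^3 + b^2 - 22*b - 40) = (b - 5)*(b - 4)*(b - 1)*(b^2 + 6*b + 8) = (b - 5)*(b - 4)*(b - 1)*(b + 4)*(b + 2)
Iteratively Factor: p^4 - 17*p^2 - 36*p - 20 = (p + 2)*(p^3 - 2*p^2 - 13*p - 10) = (p + 1)*(p + 2)*(p^2 - 3*p - 10) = (p - 5)*(p + 1)*(p + 2)*(p + 2)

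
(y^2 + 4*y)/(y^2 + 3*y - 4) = y/(y - 1)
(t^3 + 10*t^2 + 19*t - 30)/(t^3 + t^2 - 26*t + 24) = (t + 5)/(t - 4)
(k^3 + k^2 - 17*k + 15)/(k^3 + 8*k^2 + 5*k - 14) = (k^2 + 2*k - 15)/(k^2 + 9*k + 14)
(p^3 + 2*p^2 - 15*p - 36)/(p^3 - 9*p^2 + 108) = (p^2 - p - 12)/(p^2 - 12*p + 36)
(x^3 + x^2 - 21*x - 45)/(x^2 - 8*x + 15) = (x^2 + 6*x + 9)/(x - 3)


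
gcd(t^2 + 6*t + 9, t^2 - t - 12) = t + 3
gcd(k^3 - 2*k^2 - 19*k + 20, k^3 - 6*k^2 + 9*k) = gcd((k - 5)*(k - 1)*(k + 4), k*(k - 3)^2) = 1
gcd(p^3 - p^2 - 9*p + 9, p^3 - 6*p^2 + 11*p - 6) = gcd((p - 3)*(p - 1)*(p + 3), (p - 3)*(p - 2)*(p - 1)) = p^2 - 4*p + 3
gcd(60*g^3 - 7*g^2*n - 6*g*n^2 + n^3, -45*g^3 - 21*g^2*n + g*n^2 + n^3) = 15*g^2 + 2*g*n - n^2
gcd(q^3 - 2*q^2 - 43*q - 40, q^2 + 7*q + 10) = q + 5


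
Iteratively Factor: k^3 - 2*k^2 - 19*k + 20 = (k - 5)*(k^2 + 3*k - 4) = (k - 5)*(k + 4)*(k - 1)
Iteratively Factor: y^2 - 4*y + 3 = (y - 1)*(y - 3)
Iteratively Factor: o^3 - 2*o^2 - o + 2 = (o - 2)*(o^2 - 1) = (o - 2)*(o + 1)*(o - 1)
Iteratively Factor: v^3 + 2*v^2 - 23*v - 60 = (v - 5)*(v^2 + 7*v + 12) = (v - 5)*(v + 3)*(v + 4)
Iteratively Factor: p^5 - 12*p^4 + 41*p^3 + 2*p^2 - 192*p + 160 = (p - 4)*(p^4 - 8*p^3 + 9*p^2 + 38*p - 40) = (p - 4)*(p + 2)*(p^3 - 10*p^2 + 29*p - 20) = (p - 4)*(p - 1)*(p + 2)*(p^2 - 9*p + 20) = (p - 4)^2*(p - 1)*(p + 2)*(p - 5)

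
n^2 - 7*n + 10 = (n - 5)*(n - 2)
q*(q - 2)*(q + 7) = q^3 + 5*q^2 - 14*q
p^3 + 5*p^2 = p^2*(p + 5)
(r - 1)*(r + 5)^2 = r^3 + 9*r^2 + 15*r - 25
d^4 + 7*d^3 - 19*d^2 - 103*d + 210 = (d - 3)*(d - 2)*(d + 5)*(d + 7)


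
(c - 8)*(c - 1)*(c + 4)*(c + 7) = c^4 + 2*c^3 - 63*c^2 - 164*c + 224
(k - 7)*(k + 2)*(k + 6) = k^3 + k^2 - 44*k - 84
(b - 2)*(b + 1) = b^2 - b - 2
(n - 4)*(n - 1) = n^2 - 5*n + 4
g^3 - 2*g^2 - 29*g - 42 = (g - 7)*(g + 2)*(g + 3)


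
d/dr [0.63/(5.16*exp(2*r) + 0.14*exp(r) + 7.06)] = (-6.5016*exp(r) - 0.0882)*exp(r)/(5.16*exp(2*r) + 0.14*exp(r) + 7.06)^2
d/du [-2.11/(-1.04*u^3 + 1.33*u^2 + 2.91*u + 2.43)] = (-6.5832*u^2 + 5.6126*u + 6.1401)/(-1.04*u^3 + 1.33*u^2 + 2.91*u + 2.43)^2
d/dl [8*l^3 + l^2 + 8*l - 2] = 24*l^2 + 2*l + 8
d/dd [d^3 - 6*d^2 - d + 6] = 3*d^2 - 12*d - 1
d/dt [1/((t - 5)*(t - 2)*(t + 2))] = (-(t - 5)*(t - 2) - (t - 5)*(t + 2) - (t - 2)*(t + 2))/((t - 5)^2*(t - 2)^2*(t + 2)^2)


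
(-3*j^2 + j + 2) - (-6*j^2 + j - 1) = 3*j^2 + 3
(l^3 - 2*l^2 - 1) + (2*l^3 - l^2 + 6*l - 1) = 3*l^3 - 3*l^2 + 6*l - 2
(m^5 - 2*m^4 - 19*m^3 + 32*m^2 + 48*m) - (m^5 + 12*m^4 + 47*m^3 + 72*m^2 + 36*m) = -14*m^4 - 66*m^3 - 40*m^2 + 12*m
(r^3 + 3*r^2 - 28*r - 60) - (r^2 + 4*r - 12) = r^3 + 2*r^2 - 32*r - 48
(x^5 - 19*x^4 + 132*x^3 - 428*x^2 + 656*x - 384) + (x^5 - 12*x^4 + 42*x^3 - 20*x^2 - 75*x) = 2*x^5 - 31*x^4 + 174*x^3 - 448*x^2 + 581*x - 384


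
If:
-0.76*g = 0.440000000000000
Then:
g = -0.58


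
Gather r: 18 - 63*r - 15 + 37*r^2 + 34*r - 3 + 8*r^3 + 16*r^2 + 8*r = 8*r^3 + 53*r^2 - 21*r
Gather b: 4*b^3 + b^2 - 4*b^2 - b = 4*b^3 - 3*b^2 - b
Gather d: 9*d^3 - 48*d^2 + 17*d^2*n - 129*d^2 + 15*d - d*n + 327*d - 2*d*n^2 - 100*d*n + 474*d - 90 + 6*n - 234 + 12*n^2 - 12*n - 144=9*d^3 + d^2*(17*n - 177) + d*(-2*n^2 - 101*n + 816) + 12*n^2 - 6*n - 468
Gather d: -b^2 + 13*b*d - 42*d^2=-b^2 + 13*b*d - 42*d^2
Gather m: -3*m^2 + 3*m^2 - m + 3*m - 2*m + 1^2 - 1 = 0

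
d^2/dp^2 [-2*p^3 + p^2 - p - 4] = 2 - 12*p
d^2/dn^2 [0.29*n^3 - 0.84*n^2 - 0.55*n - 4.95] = 1.74*n - 1.68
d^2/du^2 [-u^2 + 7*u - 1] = -2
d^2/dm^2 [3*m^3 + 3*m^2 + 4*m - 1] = 18*m + 6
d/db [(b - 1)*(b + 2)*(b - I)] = 3*b^2 + 2*b*(1 - I) - 2 - I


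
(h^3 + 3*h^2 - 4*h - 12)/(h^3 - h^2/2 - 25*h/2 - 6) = 2*(h^2 - 4)/(2*h^2 - 7*h - 4)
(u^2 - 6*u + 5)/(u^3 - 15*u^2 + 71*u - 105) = (u - 1)/(u^2 - 10*u + 21)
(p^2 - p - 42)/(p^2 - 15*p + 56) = (p + 6)/(p - 8)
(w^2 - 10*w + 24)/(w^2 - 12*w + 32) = (w - 6)/(w - 8)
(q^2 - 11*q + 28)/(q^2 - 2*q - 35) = (q - 4)/(q + 5)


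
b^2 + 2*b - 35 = (b - 5)*(b + 7)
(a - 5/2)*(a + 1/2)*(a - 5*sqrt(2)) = a^3 - 5*sqrt(2)*a^2 - 2*a^2 - 5*a/4 + 10*sqrt(2)*a + 25*sqrt(2)/4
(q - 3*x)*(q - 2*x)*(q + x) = q^3 - 4*q^2*x + q*x^2 + 6*x^3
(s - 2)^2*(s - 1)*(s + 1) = s^4 - 4*s^3 + 3*s^2 + 4*s - 4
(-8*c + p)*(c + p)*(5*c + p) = -40*c^3 - 43*c^2*p - 2*c*p^2 + p^3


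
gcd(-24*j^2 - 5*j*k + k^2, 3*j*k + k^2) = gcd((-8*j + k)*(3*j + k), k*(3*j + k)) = 3*j + k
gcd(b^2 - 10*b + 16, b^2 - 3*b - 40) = b - 8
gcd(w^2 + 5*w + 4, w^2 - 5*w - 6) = w + 1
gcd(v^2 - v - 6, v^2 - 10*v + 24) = 1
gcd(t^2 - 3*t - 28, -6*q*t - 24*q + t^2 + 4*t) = t + 4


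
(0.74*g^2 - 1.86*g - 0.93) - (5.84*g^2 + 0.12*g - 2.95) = -5.1*g^2 - 1.98*g + 2.02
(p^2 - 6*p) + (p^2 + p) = 2*p^2 - 5*p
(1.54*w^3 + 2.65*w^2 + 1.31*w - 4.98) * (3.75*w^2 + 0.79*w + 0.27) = 5.775*w^5 + 11.1541*w^4 + 7.4218*w^3 - 16.9246*w^2 - 3.5805*w - 1.3446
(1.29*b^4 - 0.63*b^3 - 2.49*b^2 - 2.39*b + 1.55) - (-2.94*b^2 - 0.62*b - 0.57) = 1.29*b^4 - 0.63*b^3 + 0.45*b^2 - 1.77*b + 2.12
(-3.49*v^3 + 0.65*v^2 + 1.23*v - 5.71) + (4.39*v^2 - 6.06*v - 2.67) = -3.49*v^3 + 5.04*v^2 - 4.83*v - 8.38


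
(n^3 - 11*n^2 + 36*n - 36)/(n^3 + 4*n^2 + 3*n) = (n^3 - 11*n^2 + 36*n - 36)/(n*(n^2 + 4*n + 3))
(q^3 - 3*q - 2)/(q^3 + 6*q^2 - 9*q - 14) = (q + 1)/(q + 7)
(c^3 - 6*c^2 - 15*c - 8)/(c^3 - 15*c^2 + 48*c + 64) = (c + 1)/(c - 8)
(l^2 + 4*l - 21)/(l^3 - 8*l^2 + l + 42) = (l + 7)/(l^2 - 5*l - 14)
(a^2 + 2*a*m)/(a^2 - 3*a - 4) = a*(a + 2*m)/(a^2 - 3*a - 4)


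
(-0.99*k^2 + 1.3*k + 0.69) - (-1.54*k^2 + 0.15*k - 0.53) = 0.55*k^2 + 1.15*k + 1.22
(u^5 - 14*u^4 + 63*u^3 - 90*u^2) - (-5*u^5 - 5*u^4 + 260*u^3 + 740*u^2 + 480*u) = 6*u^5 - 9*u^4 - 197*u^3 - 830*u^2 - 480*u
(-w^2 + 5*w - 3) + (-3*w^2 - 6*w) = -4*w^2 - w - 3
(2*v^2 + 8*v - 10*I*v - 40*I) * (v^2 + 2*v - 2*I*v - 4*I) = 2*v^4 + 12*v^3 - 14*I*v^3 - 4*v^2 - 84*I*v^2 - 120*v - 112*I*v - 160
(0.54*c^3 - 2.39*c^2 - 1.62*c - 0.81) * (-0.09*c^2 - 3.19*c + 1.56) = -0.0486*c^5 - 1.5075*c^4 + 8.6123*c^3 + 1.5123*c^2 + 0.0567000000000002*c - 1.2636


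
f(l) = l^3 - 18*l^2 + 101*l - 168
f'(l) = 3*l^2 - 36*l + 101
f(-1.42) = -350.58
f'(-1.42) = 158.17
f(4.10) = 12.44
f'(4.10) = 3.83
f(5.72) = 7.94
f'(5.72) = -6.76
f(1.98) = -30.82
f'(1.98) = 41.48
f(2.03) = -28.78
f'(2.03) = 40.28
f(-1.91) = -433.54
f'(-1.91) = 180.70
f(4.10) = 12.44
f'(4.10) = 3.83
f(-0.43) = -214.84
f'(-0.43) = 117.03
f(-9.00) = -3264.00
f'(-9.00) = 668.00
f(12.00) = 180.00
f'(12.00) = 101.00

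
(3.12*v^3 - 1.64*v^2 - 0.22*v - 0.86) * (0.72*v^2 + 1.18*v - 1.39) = 2.2464*v^5 + 2.5008*v^4 - 6.4304*v^3 + 1.4008*v^2 - 0.709*v + 1.1954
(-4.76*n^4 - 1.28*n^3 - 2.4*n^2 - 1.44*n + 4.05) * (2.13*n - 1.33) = -10.1388*n^5 + 3.6044*n^4 - 3.4096*n^3 + 0.1248*n^2 + 10.5417*n - 5.3865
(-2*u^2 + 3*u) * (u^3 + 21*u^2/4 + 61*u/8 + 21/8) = -2*u^5 - 15*u^4/2 + u^3/2 + 141*u^2/8 + 63*u/8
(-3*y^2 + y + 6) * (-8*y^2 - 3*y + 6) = 24*y^4 + y^3 - 69*y^2 - 12*y + 36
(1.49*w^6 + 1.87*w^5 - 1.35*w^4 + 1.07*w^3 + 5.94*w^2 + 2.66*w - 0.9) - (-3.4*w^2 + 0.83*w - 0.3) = 1.49*w^6 + 1.87*w^5 - 1.35*w^4 + 1.07*w^3 + 9.34*w^2 + 1.83*w - 0.6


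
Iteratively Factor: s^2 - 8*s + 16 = (s - 4)*(s - 4)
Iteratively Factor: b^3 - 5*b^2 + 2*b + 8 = (b - 2)*(b^2 - 3*b - 4) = (b - 2)*(b + 1)*(b - 4)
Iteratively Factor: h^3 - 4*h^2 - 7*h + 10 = (h + 2)*(h^2 - 6*h + 5) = (h - 5)*(h + 2)*(h - 1)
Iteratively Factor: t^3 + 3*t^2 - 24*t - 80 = (t - 5)*(t^2 + 8*t + 16) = (t - 5)*(t + 4)*(t + 4)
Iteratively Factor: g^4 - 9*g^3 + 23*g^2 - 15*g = (g - 5)*(g^3 - 4*g^2 + 3*g) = (g - 5)*(g - 1)*(g^2 - 3*g) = g*(g - 5)*(g - 1)*(g - 3)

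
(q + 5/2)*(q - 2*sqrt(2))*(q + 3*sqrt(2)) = q^3 + sqrt(2)*q^2 + 5*q^2/2 - 12*q + 5*sqrt(2)*q/2 - 30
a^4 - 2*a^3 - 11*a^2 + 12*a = a*(a - 4)*(a - 1)*(a + 3)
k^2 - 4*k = k*(k - 4)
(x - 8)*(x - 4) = x^2 - 12*x + 32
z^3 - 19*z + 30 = (z - 3)*(z - 2)*(z + 5)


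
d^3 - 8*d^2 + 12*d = d*(d - 6)*(d - 2)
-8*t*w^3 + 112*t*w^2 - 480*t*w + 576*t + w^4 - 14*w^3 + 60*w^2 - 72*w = (-8*t + w)*(w - 6)^2*(w - 2)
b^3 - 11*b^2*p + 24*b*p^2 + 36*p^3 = (b - 6*p)^2*(b + p)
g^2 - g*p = g*(g - p)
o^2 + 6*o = o*(o + 6)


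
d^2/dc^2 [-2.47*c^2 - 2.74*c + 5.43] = -4.94000000000000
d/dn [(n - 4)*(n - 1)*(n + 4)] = 3*n^2 - 2*n - 16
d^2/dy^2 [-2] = 0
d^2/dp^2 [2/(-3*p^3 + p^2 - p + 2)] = 4*((9*p - 1)*(3*p^3 - p^2 + p - 2) - (9*p^2 - 2*p + 1)^2)/(3*p^3 - p^2 + p - 2)^3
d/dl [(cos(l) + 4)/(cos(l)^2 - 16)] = sin(l)/(cos(l) - 4)^2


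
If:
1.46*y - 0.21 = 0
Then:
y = 0.14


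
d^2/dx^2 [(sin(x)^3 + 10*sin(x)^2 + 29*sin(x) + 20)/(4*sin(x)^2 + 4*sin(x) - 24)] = (-sin(x)^7 - 3*sin(x)^6 - 11*sin(x)^5 - 235*sin(x)^4 - 1196*sin(x)^3 - 1670*sin(x)^2 + 216*sin(x) + 1348)/(4*(sin(x) - 2)^3*(sin(x) + 3)^3)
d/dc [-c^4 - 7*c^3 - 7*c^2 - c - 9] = -4*c^3 - 21*c^2 - 14*c - 1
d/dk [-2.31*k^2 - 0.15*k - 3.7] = -4.62*k - 0.15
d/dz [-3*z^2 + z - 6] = 1 - 6*z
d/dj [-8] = 0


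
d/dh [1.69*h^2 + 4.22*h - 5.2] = 3.38*h + 4.22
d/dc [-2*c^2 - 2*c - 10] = -4*c - 2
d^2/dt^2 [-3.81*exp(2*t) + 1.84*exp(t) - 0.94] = (1.84 - 15.24*exp(t))*exp(t)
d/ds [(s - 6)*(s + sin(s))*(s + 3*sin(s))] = (s - 6)*(s + sin(s))*(3*cos(s) + 1) + (s - 6)*(s + 3*sin(s))*(cos(s) + 1) + (s + sin(s))*(s + 3*sin(s))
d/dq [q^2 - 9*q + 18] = 2*q - 9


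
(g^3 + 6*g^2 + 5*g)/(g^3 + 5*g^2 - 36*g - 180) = g*(g + 1)/(g^2 - 36)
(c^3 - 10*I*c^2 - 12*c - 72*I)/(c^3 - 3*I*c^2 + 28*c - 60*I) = (c^2 - 4*I*c + 12)/(c^2 + 3*I*c + 10)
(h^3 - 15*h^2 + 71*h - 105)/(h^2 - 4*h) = (h^3 - 15*h^2 + 71*h - 105)/(h*(h - 4))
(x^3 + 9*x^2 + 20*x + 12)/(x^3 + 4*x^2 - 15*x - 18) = (x + 2)/(x - 3)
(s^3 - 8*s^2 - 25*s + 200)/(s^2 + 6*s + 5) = (s^2 - 13*s + 40)/(s + 1)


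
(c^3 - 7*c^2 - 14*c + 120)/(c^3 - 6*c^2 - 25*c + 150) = (c + 4)/(c + 5)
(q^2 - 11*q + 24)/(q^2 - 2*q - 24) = (-q^2 + 11*q - 24)/(-q^2 + 2*q + 24)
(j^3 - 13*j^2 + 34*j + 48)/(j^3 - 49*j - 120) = (j^2 - 5*j - 6)/(j^2 + 8*j + 15)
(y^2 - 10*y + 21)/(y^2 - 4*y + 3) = (y - 7)/(y - 1)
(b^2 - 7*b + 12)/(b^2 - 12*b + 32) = (b - 3)/(b - 8)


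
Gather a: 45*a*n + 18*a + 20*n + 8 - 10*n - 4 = a*(45*n + 18) + 10*n + 4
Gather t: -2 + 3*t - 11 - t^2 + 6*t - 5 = -t^2 + 9*t - 18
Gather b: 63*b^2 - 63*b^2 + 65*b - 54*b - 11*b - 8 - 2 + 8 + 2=0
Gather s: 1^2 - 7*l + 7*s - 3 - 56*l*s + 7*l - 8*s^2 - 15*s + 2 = -8*s^2 + s*(-56*l - 8)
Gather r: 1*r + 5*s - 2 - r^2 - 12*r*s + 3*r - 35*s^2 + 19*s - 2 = -r^2 + r*(4 - 12*s) - 35*s^2 + 24*s - 4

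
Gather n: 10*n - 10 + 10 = 10*n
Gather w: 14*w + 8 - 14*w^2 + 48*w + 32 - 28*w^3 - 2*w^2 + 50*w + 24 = -28*w^3 - 16*w^2 + 112*w + 64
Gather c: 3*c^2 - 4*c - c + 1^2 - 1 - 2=3*c^2 - 5*c - 2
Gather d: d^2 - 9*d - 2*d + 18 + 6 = d^2 - 11*d + 24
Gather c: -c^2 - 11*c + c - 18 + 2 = -c^2 - 10*c - 16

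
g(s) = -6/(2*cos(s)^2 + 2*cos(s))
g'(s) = -6*(4*sin(s)*cos(s) + 2*sin(s))/(2*cos(s)^2 + 2*cos(s))^2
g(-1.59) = 159.29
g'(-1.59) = 8131.29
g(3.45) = 66.73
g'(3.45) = -408.06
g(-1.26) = -7.51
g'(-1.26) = 28.87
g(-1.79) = 17.63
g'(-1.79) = 57.14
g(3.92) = 14.63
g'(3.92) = -21.25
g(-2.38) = 15.00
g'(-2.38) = -23.17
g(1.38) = -13.30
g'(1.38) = -79.82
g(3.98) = 13.54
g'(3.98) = -15.33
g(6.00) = -1.59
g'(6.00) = 0.69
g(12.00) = -1.93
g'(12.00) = 1.79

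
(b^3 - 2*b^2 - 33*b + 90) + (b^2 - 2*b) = b^3 - b^2 - 35*b + 90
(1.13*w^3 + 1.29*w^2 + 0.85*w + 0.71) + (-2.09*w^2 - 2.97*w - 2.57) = 1.13*w^3 - 0.8*w^2 - 2.12*w - 1.86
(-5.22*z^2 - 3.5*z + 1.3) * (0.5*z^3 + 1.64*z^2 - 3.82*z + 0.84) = -2.61*z^5 - 10.3108*z^4 + 14.8504*z^3 + 11.1172*z^2 - 7.906*z + 1.092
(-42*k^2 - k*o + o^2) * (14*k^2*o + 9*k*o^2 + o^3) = -588*k^4*o - 392*k^3*o^2 - 37*k^2*o^3 + 8*k*o^4 + o^5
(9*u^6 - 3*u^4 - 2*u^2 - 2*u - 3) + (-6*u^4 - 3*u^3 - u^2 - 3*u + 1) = 9*u^6 - 9*u^4 - 3*u^3 - 3*u^2 - 5*u - 2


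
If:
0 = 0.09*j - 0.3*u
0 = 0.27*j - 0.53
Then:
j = 1.96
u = 0.59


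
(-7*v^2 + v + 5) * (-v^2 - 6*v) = 7*v^4 + 41*v^3 - 11*v^2 - 30*v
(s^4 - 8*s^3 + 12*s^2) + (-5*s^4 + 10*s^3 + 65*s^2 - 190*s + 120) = -4*s^4 + 2*s^3 + 77*s^2 - 190*s + 120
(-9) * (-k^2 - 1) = 9*k^2 + 9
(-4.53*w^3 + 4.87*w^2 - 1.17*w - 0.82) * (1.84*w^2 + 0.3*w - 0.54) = -8.3352*w^5 + 7.6018*w^4 + 1.7544*w^3 - 4.4896*w^2 + 0.3858*w + 0.4428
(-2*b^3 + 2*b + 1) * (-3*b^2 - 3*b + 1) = 6*b^5 + 6*b^4 - 8*b^3 - 9*b^2 - b + 1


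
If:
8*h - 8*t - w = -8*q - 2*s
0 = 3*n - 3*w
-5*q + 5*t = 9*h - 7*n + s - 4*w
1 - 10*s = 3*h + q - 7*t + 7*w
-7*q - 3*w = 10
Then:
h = 4647*w/1792 - 53/896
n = w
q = -3*w/7 - 10/7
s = -w/112 - 53/56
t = 3651*w/1792 - 1545/896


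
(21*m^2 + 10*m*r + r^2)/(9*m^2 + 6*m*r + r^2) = (7*m + r)/(3*m + r)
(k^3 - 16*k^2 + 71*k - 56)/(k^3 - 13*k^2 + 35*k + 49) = (k^2 - 9*k + 8)/(k^2 - 6*k - 7)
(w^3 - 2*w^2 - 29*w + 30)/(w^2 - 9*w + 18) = (w^2 + 4*w - 5)/(w - 3)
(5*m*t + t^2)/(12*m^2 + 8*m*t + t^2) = t*(5*m + t)/(12*m^2 + 8*m*t + t^2)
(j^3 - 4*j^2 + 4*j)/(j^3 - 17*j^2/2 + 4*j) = 2*(j^2 - 4*j + 4)/(2*j^2 - 17*j + 8)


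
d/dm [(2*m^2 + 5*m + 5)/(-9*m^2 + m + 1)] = 47*m*(m + 2)/(81*m^4 - 18*m^3 - 17*m^2 + 2*m + 1)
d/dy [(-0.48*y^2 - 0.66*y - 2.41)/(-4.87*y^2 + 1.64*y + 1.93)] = (-4.0014*y^2 - 25.3262*y + 2.6786)/(23.7169*y^4 - 15.9736*y^3 - 16.1086*y^2 + 6.3304*y + 3.7249)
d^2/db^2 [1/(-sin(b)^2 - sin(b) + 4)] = (4*sin(b)^4 + 3*sin(b)^3 + 11*sin(b)^2 - 2*sin(b) - 10)/(sin(b)^2 + sin(b) - 4)^3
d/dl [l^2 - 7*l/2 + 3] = 2*l - 7/2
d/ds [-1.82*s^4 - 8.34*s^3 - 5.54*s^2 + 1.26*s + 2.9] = -7.28*s^3 - 25.02*s^2 - 11.08*s + 1.26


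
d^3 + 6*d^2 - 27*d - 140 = (d - 5)*(d + 4)*(d + 7)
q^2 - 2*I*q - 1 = (q - I)^2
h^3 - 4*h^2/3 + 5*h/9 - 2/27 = (h - 2/3)*(h - 1/3)^2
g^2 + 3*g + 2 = (g + 1)*(g + 2)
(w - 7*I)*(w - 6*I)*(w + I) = w^3 - 12*I*w^2 - 29*w - 42*I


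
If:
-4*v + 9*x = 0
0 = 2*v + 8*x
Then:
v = 0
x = 0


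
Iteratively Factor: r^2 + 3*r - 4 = (r + 4)*(r - 1)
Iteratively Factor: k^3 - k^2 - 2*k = (k)*(k^2 - k - 2) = k*(k - 2)*(k + 1)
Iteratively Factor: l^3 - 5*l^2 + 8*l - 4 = (l - 2)*(l^2 - 3*l + 2) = (l - 2)^2*(l - 1)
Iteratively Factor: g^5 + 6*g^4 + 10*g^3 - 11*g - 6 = (g - 1)*(g^4 + 7*g^3 + 17*g^2 + 17*g + 6) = (g - 1)*(g + 1)*(g^3 + 6*g^2 + 11*g + 6) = (g - 1)*(g + 1)^2*(g^2 + 5*g + 6) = (g - 1)*(g + 1)^2*(g + 3)*(g + 2)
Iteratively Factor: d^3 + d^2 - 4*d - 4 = (d + 1)*(d^2 - 4) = (d + 1)*(d + 2)*(d - 2)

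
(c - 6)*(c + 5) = c^2 - c - 30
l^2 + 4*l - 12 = (l - 2)*(l + 6)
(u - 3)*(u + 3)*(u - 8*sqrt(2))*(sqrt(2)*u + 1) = sqrt(2)*u^4 - 15*u^3 - 17*sqrt(2)*u^2 + 135*u + 72*sqrt(2)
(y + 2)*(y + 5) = y^2 + 7*y + 10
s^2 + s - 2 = (s - 1)*(s + 2)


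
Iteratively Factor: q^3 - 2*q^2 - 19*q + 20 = (q + 4)*(q^2 - 6*q + 5) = (q - 1)*(q + 4)*(q - 5)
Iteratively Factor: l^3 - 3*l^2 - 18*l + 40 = (l - 2)*(l^2 - l - 20) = (l - 5)*(l - 2)*(l + 4)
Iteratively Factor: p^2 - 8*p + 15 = (p - 3)*(p - 5)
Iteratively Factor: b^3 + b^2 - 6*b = (b)*(b^2 + b - 6) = b*(b + 3)*(b - 2)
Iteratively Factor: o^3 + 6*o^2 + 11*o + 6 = (o + 3)*(o^2 + 3*o + 2) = (o + 1)*(o + 3)*(o + 2)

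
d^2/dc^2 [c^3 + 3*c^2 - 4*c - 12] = 6*c + 6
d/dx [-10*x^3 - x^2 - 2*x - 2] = -30*x^2 - 2*x - 2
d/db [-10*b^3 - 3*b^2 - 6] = 6*b*(-5*b - 1)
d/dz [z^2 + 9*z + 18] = 2*z + 9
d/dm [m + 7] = 1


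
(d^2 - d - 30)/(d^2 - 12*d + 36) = (d + 5)/(d - 6)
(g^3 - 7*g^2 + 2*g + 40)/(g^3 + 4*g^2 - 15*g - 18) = (g^3 - 7*g^2 + 2*g + 40)/(g^3 + 4*g^2 - 15*g - 18)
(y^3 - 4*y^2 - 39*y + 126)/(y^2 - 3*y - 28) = (y^2 + 3*y - 18)/(y + 4)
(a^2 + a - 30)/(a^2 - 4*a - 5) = (a + 6)/(a + 1)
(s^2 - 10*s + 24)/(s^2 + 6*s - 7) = (s^2 - 10*s + 24)/(s^2 + 6*s - 7)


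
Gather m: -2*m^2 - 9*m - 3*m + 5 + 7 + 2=-2*m^2 - 12*m + 14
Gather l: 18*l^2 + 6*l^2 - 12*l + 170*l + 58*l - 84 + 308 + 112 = 24*l^2 + 216*l + 336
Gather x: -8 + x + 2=x - 6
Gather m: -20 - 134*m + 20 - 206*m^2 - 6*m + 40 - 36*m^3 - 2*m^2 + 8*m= -36*m^3 - 208*m^2 - 132*m + 40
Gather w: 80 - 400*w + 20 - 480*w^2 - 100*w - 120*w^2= -600*w^2 - 500*w + 100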